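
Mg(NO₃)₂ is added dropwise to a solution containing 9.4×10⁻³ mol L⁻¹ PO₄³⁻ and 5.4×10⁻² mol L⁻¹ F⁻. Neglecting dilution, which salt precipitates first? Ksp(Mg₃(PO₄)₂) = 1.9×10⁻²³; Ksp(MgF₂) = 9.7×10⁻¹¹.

MgF₂

A salt starts to precipitate once the ion product Q reaches its Ksp.
For Mg₃(PO₄)₂: [Mg²⁺] = (Ksp/[PO₄³⁻]^2)^(1/3) = 6.0×10⁻⁷ mol L⁻¹
For MgF₂: [Mg²⁺] = (Ksp/[F⁻]^2) = 3.3×10⁻⁸ mol L⁻¹
The smaller threshold [Mg²⁺] is reached first, so MgF₂ precipitates first.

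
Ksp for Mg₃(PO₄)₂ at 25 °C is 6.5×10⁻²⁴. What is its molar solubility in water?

9.0×10⁻⁶ M

Mg₃(PO₄)₂(s) ⇌ 3 Mg²⁺(aq) + 2 PO₄³⁻(aq)
For each mole of Mg₃(PO₄)₂ that dissolves per liter, [Mg²⁺] = 3s and [PO₄³⁻] = 2s; let s denote this solubility.
Ksp = [Mg²⁺]^3[PO₄³⁻]^2 = (3s)^3 · (2s)^2 = 108s^5
108s^5 = 6.5×10⁻²⁴  ⇒  s^5 = 6.0×10⁻²⁶
s = (6.0×10⁻²⁶)^(1/5) = 9.0×10⁻⁶ mol L⁻¹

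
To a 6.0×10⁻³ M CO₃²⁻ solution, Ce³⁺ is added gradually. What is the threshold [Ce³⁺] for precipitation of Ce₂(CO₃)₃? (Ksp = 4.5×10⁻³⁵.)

1.4×10⁻¹⁴ M

Each salt precipitates once Q = Ksp for that salt.
Ce₂(CO₃)₃(s) ⇌ 2 Ce³⁺(aq) + 3 CO₃²⁻(aq)
Ksp = [Ce³⁺]^2[CO₃²⁻]^3 = [Ce³⁺]^2(6.0×10⁻³)^3
[Ce³⁺]^2 = 4.5×10⁻³⁵ / (6.0×10⁻³)^3 = 2.1×10⁻²⁸
[Ce³⁺] = 1.4×10⁻¹⁴ M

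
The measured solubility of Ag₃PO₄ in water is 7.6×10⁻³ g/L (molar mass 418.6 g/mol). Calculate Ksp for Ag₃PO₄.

Convert to molarity: s = 7.6×10⁻³ / 418.6 = 1.816×10⁻⁵ mol/L
Ag₃PO₄(s) ⇌ 3 Ag⁺(aq) + PO₄³⁻(aq)
If s mol/L of Ag₃PO₄ dissolves, [Ag⁺] = 3s and [PO₄³⁻] = s.
Ksp = [Ag⁺]^3[PO₄³⁻] = (3s)^3 · s = 27s^4
Ksp = 27 × (1.816×10⁻⁵)^4 = 2.9×10⁻¹⁸

Ksp = 2.9×10⁻¹⁸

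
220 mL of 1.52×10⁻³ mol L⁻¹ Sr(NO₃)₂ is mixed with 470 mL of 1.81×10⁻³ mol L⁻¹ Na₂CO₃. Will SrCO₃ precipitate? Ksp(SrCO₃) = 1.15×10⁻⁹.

Yes

After mixing, V = 220 mL + 470 mL = 690 mL.
[Sr²⁺] = (1.52×10⁻³)(220)/690 = 4.85×10⁻⁴ mol L⁻¹
[CO₃²⁻] = (1.81×10⁻³)(470)/690 = 1.23×10⁻³ mol L⁻¹
Q = [Sr²⁺][CO₃²⁻] = 5.98×10⁻⁷
Since Q (5.98×10⁻⁷) exceeds Ksp (1.15×10⁻⁹), SrCO₃ will precipitate.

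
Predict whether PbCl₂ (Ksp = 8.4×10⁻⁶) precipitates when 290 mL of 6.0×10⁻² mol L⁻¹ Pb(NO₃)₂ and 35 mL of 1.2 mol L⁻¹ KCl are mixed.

Yes

After mixing, V = 290 mL + 35 mL = 325 mL.
[Pb²⁺] = (6.0×10⁻²)(290)/325 = 5.4×10⁻² mol L⁻¹
[Cl⁻] = (1.2)(35)/325 = 0.13 mol L⁻¹
Q = [Pb²⁺][Cl⁻]^2 = 8.9×10⁻⁴
Q = 8.9×10⁻⁴ > Ksp = 8.4×10⁻⁶, so the solution is supersaturated and PbCl₂ precipitates.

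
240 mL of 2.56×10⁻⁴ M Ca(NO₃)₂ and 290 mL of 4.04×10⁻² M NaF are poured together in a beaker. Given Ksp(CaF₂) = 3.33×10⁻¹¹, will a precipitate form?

Total volume after mixing = 240 + 290 = 530 mL.
[Ca²⁺] = (2.56×10⁻⁴)(240)/530 = 1.16×10⁻⁴ M
[F⁻] = (4.04×10⁻²)(290)/530 = 2.21×10⁻² M
Q = [Ca²⁺][F⁻]^2 = 5.66×10⁻⁸
Q = 5.66×10⁻⁸ > Ksp = 3.33×10⁻¹¹, so the solution is supersaturated and CaF₂ precipitates.

Yes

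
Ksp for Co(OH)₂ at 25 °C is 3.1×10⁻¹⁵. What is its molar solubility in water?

Co(OH)₂(s) ⇌ Co²⁺(aq) + 2 OH⁻(aq)
If s mol/L of Co(OH)₂ dissolves, [Co²⁺] = s and [OH⁻] = 2s.
Ksp = [Co²⁺][OH⁻]^2 = s · (2s)^2 = 4s^3
4s^3 = 3.1×10⁻¹⁵  ⇒  s^3 = 7.8×10⁻¹⁶
s = (7.8×10⁻¹⁶)^(1/3) = 9.2×10⁻⁶ mol L⁻¹

9.2×10⁻⁶ M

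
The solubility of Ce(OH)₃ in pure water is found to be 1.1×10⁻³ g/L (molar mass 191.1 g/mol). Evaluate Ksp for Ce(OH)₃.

s = (1.1×10⁻³ g L⁻¹)/(191.1 g mol⁻¹) = 5.756×10⁻⁶ M
Ce(OH)₃(s) ⇌ Ce³⁺(aq) + 3 OH⁻(aq)
For each mole of Ce(OH)₃ that dissolves per liter, [Ce³⁺] = s and [OH⁻] = 3s; let s denote this solubility.
Ksp = [Ce³⁺][OH⁻]^3 = s · (3s)^3 = 27s^4
Ksp = 27 × (5.756×10⁻⁶)^4 = 3.0×10⁻²⁰

Ksp = 3.0×10⁻²⁰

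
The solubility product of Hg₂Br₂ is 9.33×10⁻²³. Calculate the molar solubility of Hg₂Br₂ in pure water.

Hg₂Br₂(s) ⇌ Hg₂²⁺(aq) + 2 Br⁻(aq)
Let s be the molar solubility. Then [Hg₂²⁺] = s and [Br⁻] = 2s.
Ksp = [Hg₂²⁺][Br⁻]^2 = s · (2s)^2 = 4s^3
4s^3 = 9.33×10⁻²³  ⇒  s^3 = 2.33×10⁻²³
Taking the 3rd root, s = 2.86×10⁻⁸ mol L⁻¹.

2.86×10⁻⁸ M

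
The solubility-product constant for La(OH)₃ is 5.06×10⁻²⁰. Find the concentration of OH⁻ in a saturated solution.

1.97×10⁻⁵ M

La(OH)₃(s) ⇌ La³⁺(aq) + 3 OH⁻(aq)
For each mole of La(OH)₃ that dissolves per liter, [La³⁺] = s and [OH⁻] = 3s; let s denote this solubility.
Ksp = [La³⁺][OH⁻]^3 = s · (3s)^3 = 27s^4 = 5.06×10⁻²⁰
s = 6.58×10⁻⁶ mol/L
[OH⁻] = 3s = 1.97×10⁻⁵ mol/L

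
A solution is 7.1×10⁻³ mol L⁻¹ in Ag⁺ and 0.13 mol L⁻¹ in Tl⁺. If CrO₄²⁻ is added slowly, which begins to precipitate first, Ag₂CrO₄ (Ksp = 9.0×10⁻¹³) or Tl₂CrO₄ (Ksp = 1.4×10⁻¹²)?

Tl₂CrO₄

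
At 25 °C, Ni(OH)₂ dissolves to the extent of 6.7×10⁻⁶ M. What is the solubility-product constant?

Ni(OH)₂(s) ⇌ Ni²⁺(aq) + 2 OH⁻(aq)
With molar solubility s: [Ni²⁺] = s, [OH⁻] = 2s.
Ksp = [Ni²⁺][OH⁻]^2 = s · (2s)^2 = 4s^3
Ksp = 4 × (6.7×10⁻⁶)^3 = 1.2×10⁻¹⁵

Ksp = 1.2×10⁻¹⁵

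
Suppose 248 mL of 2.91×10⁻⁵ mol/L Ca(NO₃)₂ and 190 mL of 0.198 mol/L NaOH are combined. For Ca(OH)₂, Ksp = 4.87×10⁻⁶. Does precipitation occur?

After mixing, V = 248 mL + 190 mL = 438 mL.
[Ca²⁺] = (2.91×10⁻⁵)(248)/438 = 1.65×10⁻⁵ mol/L
[OH⁻] = (0.198)(190)/438 = 8.59×10⁻² mol/L
Q = [Ca²⁺][OH⁻]^2 = 1.22×10⁻⁷
Since Q (1.22×10⁻⁷) is less than Ksp (4.87×10⁻⁶), no Ca(OH)₂ precipitates.

No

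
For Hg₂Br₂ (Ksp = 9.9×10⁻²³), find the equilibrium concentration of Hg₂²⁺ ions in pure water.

Hg₂Br₂(s) ⇌ Hg₂²⁺(aq) + 2 Br⁻(aq)
With molar solubility s: [Hg₂²⁺] = s, [Br⁻] = 2s.
Ksp = [Hg₂²⁺][Br⁻]^2 = s · (2s)^2 = 4s^3 = 9.9×10⁻²³
s = 2.9×10⁻⁸ M
[Hg₂²⁺] = s = 2.9×10⁻⁸ M

2.9×10⁻⁸ M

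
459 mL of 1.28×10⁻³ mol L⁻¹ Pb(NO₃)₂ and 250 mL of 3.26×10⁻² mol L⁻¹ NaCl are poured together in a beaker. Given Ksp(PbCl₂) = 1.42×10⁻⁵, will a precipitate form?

Total volume after mixing = 459 + 250 = 709 mL.
[Pb²⁺] = (1.28×10⁻³)(459)/709 = 8.29×10⁻⁴ mol L⁻¹
[Cl⁻] = (3.26×10⁻²)(250)/709 = 1.15×10⁻² mol L⁻¹
Q = [Pb²⁺][Cl⁻]^2 = 1.09×10⁻⁷
Q = 1.09×10⁻⁷ < Ksp = 1.42×10⁻⁵, so the solution is unsaturated and no precipitate forms.

No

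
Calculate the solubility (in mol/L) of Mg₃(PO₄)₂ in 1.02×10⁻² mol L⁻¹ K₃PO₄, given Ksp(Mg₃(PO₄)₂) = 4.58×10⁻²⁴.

1.18×10⁻⁷ M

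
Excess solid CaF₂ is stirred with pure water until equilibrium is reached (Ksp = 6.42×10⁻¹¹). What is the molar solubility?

CaF₂(s) ⇌ Ca²⁺(aq) + 2 F⁻(aq)
For each mole of CaF₂ that dissolves per liter, [Ca²⁺] = s and [F⁻] = 2s; let s denote this solubility.
Ksp = [Ca²⁺][F⁻]^2 = s · (2s)^2 = 4s^3
4s^3 = 6.42×10⁻¹¹  ⇒  s^3 = 1.61×10⁻¹¹
s = (1.61×10⁻¹¹)^(1/3) = 2.52×10⁻⁴ M

2.52×10⁻⁴ M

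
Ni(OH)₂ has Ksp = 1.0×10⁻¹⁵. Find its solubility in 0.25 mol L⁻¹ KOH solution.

1.6×10⁻¹⁴ M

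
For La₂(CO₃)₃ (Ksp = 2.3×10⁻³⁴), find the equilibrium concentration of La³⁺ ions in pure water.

1.5×10⁻⁷ M

La₂(CO₃)₃(s) ⇌ 2 La³⁺(aq) + 3 CO₃²⁻(aq)
For each mole of La₂(CO₃)₃ that dissolves per liter, [La³⁺] = 2s and [CO₃²⁻] = 3s; let s denote this solubility.
Ksp = [La³⁺]^2[CO₃²⁻]^3 = (2s)^2 · (3s)^3 = 108s^5 = 2.3×10⁻³⁴
s = 7.3×10⁻⁸ mol L⁻¹
[La³⁺] = 2s = 1.5×10⁻⁷ mol L⁻¹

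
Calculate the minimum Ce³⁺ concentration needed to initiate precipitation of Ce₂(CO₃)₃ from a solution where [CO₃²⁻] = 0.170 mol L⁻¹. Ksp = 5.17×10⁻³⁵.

Each salt precipitates once Q = Ksp for that salt.
Ce₂(CO₃)₃(s) ⇌ 2 Ce³⁺(aq) + 3 CO₃²⁻(aq)
Ksp = [Ce³⁺]^2[CO₃²⁻]^3 = [Ce³⁺]^2(0.170)^3
[Ce³⁺]^2 = 5.17×10⁻³⁵ / (0.170)^3 = 1.05×10⁻³²
[Ce³⁺] = 1.03×10⁻¹⁶ mol L⁻¹

1.03×10⁻¹⁶ M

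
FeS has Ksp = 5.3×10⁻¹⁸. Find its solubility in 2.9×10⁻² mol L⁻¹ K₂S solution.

FeS(s) ⇌ Fe²⁺(aq) + S²⁻(aq)
The solution already contains S²⁻ at 2.9×10⁻² mol L⁻¹. Let s be the molar solubility of FeS.
[S²⁻] ≈ 2.9×10⁻² mol L⁻¹ (common ion dominates); [Fe²⁺] = s.
Ksp = [Fe²⁺][S²⁻] = s(2.9×10⁻²)
s = 5.3×10⁻¹⁸ / (2.9×10⁻²) = 1.8×10⁻¹⁶
s = 1.8×10⁻¹⁶ mol L⁻¹

1.8×10⁻¹⁶ M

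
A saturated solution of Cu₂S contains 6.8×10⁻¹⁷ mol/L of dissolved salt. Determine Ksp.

Cu₂S(s) ⇌ 2 Cu⁺(aq) + S²⁻(aq)
With molar solubility s: [Cu⁺] = 2s, [S²⁻] = s.
Ksp = [Cu⁺]^2[S²⁻] = (2s)^2 · s = 4s^3
Ksp = 4 × (6.8×10⁻¹⁷)^3 = 1.3×10⁻⁴⁸

Ksp = 1.3×10⁻⁴⁸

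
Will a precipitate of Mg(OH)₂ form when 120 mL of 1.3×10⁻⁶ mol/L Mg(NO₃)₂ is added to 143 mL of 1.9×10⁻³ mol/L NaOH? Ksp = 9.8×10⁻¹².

No

Total volume after mixing = 120 + 143 = 263 mL.
[Mg²⁺] = (1.3×10⁻⁶)(120)/263 = 5.9×10⁻⁷ mol/L
[OH⁻] = (1.9×10⁻³)(143)/263 = 1.0×10⁻³ mol/L
Q = [Mg²⁺][OH⁻]^2 = 6.3×10⁻¹³
Q < Ksp (6.3×10⁻¹³ vs 9.8×10⁻¹²); the solution remains unsaturated and no precipitate forms.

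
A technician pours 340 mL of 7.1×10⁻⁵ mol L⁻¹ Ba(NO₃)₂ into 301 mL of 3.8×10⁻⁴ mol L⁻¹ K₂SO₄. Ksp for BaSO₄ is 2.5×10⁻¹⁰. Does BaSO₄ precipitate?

Yes

Total volume after mixing = 340 + 301 = 641 mL.
[Ba²⁺] = (7.1×10⁻⁵)(340)/641 = 3.8×10⁻⁵ mol L⁻¹
[SO₄²⁻] = (3.8×10⁻⁴)(301)/641 = 1.8×10⁻⁴ mol L⁻¹
Q = [Ba²⁺][SO₄²⁻] = 6.7×10⁻⁹
Q = 6.7×10⁻⁹ > Ksp = 2.5×10⁻¹⁰, so the solution is supersaturated and BaSO₄ precipitates.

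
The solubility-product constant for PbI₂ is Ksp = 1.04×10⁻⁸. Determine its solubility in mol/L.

1.38×10⁻³ M

PbI₂(s) ⇌ Pb²⁺(aq) + 2 I⁻(aq)
With molar solubility s: [Pb²⁺] = s, [I⁻] = 2s.
Ksp = [Pb²⁺][I⁻]^2 = s · (2s)^2 = 4s^3
4s^3 = 1.04×10⁻⁸  ⇒  s^3 = 2.60×10⁻⁹
Taking the 3rd root, s = 1.38×10⁻³ M.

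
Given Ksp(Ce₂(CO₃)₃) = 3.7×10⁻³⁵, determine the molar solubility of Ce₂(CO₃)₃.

5.1×10⁻⁸ M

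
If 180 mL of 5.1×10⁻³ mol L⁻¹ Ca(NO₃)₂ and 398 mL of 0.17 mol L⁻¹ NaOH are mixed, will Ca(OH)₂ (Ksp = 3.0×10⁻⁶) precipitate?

Yes

Total volume after mixing = 180 + 398 = 578 mL.
[Ca²⁺] = (5.1×10⁻³)(180)/578 = 1.6×10⁻³ mol L⁻¹
[OH⁻] = (0.17)(398)/578 = 0.12 mol L⁻¹
Q = [Ca²⁺][OH⁻]^2 = 2.2×10⁻⁵
Because Q > Ksp (2.2×10⁻⁵ vs 3.0×10⁻⁶), a precipitate of Ca(OH)₂ forms.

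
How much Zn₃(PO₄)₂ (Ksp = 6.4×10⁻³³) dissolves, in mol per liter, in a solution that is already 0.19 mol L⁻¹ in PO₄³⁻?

1.9×10⁻¹¹ M

Zn₃(PO₄)₂(s) ⇌ 3 Zn²⁺(aq) + 2 PO₄³⁻(aq)
The solution already contains PO₄³⁻ at 0.19 mol L⁻¹. Let s be the molar solubility of Zn₃(PO₄)₂.
[PO₄³⁻] ≈ 0.19 mol L⁻¹ (common ion dominates); [Zn²⁺] = 3s.
Ksp = [Zn²⁺]^3[PO₄³⁻]^2 = (3s)^3(0.19)^2
(3s)^3 = 6.4×10⁻³³ / (0.19)^2 = 1.8×10⁻³¹
s = 1.9×10⁻¹¹ mol L⁻¹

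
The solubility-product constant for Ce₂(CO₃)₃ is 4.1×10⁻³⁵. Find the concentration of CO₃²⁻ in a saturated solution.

1.6×10⁻⁷ M

Ce₂(CO₃)₃(s) ⇌ 2 Ce³⁺(aq) + 3 CO₃²⁻(aq)
If s mol/L of Ce₂(CO₃)₃ dissolves, [Ce³⁺] = 2s and [CO₃²⁻] = 3s.
Ksp = [Ce³⁺]^2[CO₃²⁻]^3 = (2s)^2 · (3s)^3 = 108s^5 = 4.1×10⁻³⁵
s = 5.2×10⁻⁸ M
[CO₃²⁻] = 3s = 1.6×10⁻⁷ M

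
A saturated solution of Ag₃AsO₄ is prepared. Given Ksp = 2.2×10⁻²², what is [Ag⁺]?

Ag₃AsO₄(s) ⇌ 3 Ag⁺(aq) + AsO₄³⁻(aq)
Let s be the molar solubility. Then [Ag⁺] = 3s and [AsO₄³⁻] = s.
Ksp = [Ag⁺]^3[AsO₄³⁻] = (3s)^3 · s = 27s^4 = 2.2×10⁻²²
s = 1.7×10⁻⁶ mol L⁻¹
[Ag⁺] = 3s = 5.1×10⁻⁶ mol L⁻¹

5.1×10⁻⁶ M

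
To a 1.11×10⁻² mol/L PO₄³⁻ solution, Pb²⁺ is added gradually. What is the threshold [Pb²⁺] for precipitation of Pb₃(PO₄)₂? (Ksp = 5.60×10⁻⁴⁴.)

7.69×10⁻¹⁴ M

A salt starts to precipitate once the ion product Q reaches its Ksp.
Pb₃(PO₄)₂(s) ⇌ 3 Pb²⁺(aq) + 2 PO₄³⁻(aq)
Ksp = [Pb²⁺]^3[PO₄³⁻]^2 = [Pb²⁺]^3(1.11×10⁻²)^2
[Pb²⁺]^3 = 5.60×10⁻⁴⁴ / (1.11×10⁻²)^2 = 4.55×10⁻⁴⁰
[Pb²⁺] = 7.69×10⁻¹⁴ mol/L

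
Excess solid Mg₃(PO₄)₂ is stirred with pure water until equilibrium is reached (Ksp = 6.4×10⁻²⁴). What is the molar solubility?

9.0×10⁻⁶ M

Mg₃(PO₄)₂(s) ⇌ 3 Mg²⁺(aq) + 2 PO₄³⁻(aq)
If s mol/L of Mg₃(PO₄)₂ dissolves, [Mg²⁺] = 3s and [PO₄³⁻] = 2s.
Ksp = [Mg²⁺]^3[PO₄³⁻]^2 = (3s)^3 · (2s)^2 = 108s^5
108s^5 = 6.4×10⁻²⁴  ⇒  s^5 = 5.9×10⁻²⁶
Taking the 5th root, s = 9.0×10⁻⁶ mol/L.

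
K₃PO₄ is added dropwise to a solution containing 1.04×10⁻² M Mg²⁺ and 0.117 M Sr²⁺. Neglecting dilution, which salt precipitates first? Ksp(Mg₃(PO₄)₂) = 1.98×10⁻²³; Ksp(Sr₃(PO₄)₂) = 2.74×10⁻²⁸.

Sr₃(PO₄)₂

Precipitation of each salt begins when its ion product equals Ksp.
For Mg₃(PO₄)₂: [PO₄³⁻] = (Ksp/[Mg²⁺]^3)^(1/2) = 4.20×10⁻⁹ M
For Sr₃(PO₄)₂: [PO₄³⁻] = (Ksp/[Sr²⁺]^3)^(1/2) = 4.14×10⁻¹³ M
Since Sr₃(PO₄)₂ needs less PO₄³⁻ to reach saturation, it precipitates first.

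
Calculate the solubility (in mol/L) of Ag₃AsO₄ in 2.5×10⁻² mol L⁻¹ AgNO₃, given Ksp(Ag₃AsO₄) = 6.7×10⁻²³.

Ag₃AsO₄(s) ⇌ 3 Ag⁺(aq) + AsO₄³⁻(aq)
The solution already contains Ag⁺ at 2.5×10⁻² mol L⁻¹. Let s be the molar solubility of Ag₃AsO₄.
[Ag⁺] ≈ 2.5×10⁻² mol L⁻¹ (common ion dominates); [AsO₄³⁻] = s.
Ksp = [Ag⁺]^3[AsO₄³⁻] = (2.5×10⁻²)^3s
s = 6.7×10⁻²³ / (2.5×10⁻²)^3 = 4.3×10⁻¹⁸
s = 4.3×10⁻¹⁸ mol L⁻¹

4.3×10⁻¹⁸ M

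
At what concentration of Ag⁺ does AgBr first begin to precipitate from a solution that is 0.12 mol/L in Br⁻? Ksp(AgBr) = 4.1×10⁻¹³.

3.4×10⁻¹² M

Each salt precipitates once Q = Ksp for that salt.
AgBr(s) ⇌ Ag⁺(aq) + Br⁻(aq)
Ksp = [Ag⁺][Br⁻] = [Ag⁺](0.12)
[Ag⁺] = 4.1×10⁻¹³ / (0.12) = 3.4×10⁻¹²
[Ag⁺] = 3.4×10⁻¹² mol/L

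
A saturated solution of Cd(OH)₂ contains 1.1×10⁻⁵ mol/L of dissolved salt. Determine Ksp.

Cd(OH)₂(s) ⇌ Cd²⁺(aq) + 2 OH⁻(aq)
Let s be the molar solubility. Then [Cd²⁺] = s and [OH⁻] = 2s.
Ksp = [Cd²⁺][OH⁻]^2 = s · (2s)^2 = 4s^3
Ksp = 4 × (1.1×10⁻⁵)^3 = 5.3×10⁻¹⁵

Ksp = 5.3×10⁻¹⁵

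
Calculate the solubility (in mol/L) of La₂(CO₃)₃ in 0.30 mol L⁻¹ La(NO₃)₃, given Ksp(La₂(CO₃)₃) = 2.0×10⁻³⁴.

4.3×10⁻¹² M

La₂(CO₃)₃(s) ⇌ 2 La³⁺(aq) + 3 CO₃²⁻(aq)
La³⁺ is already present at 0.30 mol L⁻¹. If s mol/L of La₂(CO₃)₃ dissolves, [CO₃²⁻] = 3s while [La³⁺] ≈ 0.30 mol L⁻¹.
Ksp = [La³⁺]^2[CO₃²⁻]^3 = (0.30)^2(3s)^3
(3s)^3 = 2.0×10⁻³⁴ / (0.30)^2 = 2.2×10⁻³³
s = 4.3×10⁻¹² mol L⁻¹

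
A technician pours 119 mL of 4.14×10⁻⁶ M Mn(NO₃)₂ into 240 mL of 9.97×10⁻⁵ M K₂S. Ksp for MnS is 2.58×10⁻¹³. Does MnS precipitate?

Yes

Total volume after mixing = 119 + 240 = 359 mL.
[Mn²⁺] = (4.14×10⁻⁶)(119)/359 = 1.37×10⁻⁶ M
[S²⁻] = (9.97×10⁻⁵)(240)/359 = 6.67×10⁻⁵ M
Q = [Mn²⁺][S²⁻] = 9.15×10⁻¹¹
Since Q (9.15×10⁻¹¹) exceeds Ksp (2.58×10⁻¹³), MnS will precipitate.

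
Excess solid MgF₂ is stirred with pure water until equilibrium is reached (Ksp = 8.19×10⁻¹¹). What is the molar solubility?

MgF₂(s) ⇌ Mg²⁺(aq) + 2 F⁻(aq)
For each mole of MgF₂ that dissolves per liter, [Mg²⁺] = s and [F⁻] = 2s; let s denote this solubility.
Ksp = [Mg²⁺][F⁻]^2 = s · (2s)^2 = 4s^3
4s^3 = 8.19×10⁻¹¹  ⇒  s^3 = 2.05×10⁻¹¹
s = (2.05×10⁻¹¹)^(1/3) = 2.74×10⁻⁴ M

2.74×10⁻⁴ M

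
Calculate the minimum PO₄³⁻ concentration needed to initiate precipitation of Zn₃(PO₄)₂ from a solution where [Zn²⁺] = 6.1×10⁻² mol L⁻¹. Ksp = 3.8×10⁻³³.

Precipitation of each salt begins when its ion product equals Ksp.
Zn₃(PO₄)₂(s) ⇌ 3 Zn²⁺(aq) + 2 PO₄³⁻(aq)
Ksp = [Zn²⁺]^3[PO₄³⁻]^2 = [PO₄³⁻]^2(6.1×10⁻²)^3
[PO₄³⁻]^2 = 3.8×10⁻³³ / (6.1×10⁻²)^3 = 1.7×10⁻²⁹
[PO₄³⁻] = 4.1×10⁻¹⁵ mol L⁻¹

4.1×10⁻¹⁵ M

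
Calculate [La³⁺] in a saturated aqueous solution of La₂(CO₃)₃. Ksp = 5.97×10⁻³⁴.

1.78×10⁻⁷ M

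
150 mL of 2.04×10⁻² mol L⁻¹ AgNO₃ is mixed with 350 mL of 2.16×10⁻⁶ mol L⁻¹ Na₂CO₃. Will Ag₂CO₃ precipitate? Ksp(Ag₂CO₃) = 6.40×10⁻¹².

Total volume after mixing = 150 + 350 = 500 mL.
[Ag⁺] = (2.04×10⁻²)(150)/500 = 6.12×10⁻³ mol L⁻¹
[CO₃²⁻] = (2.16×10⁻⁶)(350)/500 = 1.51×10⁻⁶ mol L⁻¹
Q = [Ag⁺]^2[CO₃²⁻] = 5.66×10⁻¹¹
Q = 5.66×10⁻¹¹ > Ksp = 6.40×10⁻¹², so the solution is supersaturated and Ag₂CO₃ precipitates.

Yes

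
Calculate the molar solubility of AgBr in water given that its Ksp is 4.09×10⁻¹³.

6.40×10⁻⁷ M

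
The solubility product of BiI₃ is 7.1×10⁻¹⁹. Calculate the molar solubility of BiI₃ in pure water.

BiI₃(s) ⇌ Bi³⁺(aq) + 3 I⁻(aq)
Let s be the molar solubility. Then [Bi³⁺] = s and [I⁻] = 3s.
Ksp = [Bi³⁺][I⁻]^3 = s · (3s)^3 = 27s^4
27s^4 = 7.1×10⁻¹⁹  ⇒  s^4 = 2.6×10⁻²⁰
s = (2.6×10⁻²⁰)^(1/4) = 1.3×10⁻⁵ mol/L

1.3×10⁻⁵ M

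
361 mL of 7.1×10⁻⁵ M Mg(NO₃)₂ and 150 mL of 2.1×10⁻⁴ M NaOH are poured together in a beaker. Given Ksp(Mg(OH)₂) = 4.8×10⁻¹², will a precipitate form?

No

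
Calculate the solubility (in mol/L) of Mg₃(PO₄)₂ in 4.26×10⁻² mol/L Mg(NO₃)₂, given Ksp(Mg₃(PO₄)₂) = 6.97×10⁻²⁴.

1.50×10⁻¹⁰ M

Mg₃(PO₄)₂(s) ⇌ 3 Mg²⁺(aq) + 2 PO₄³⁻(aq)
Let s be the solubility of Mg₃(PO₄)₂ here. The common ion gives [Mg²⁺] ≈ 4.26×10⁻² mol/L, and [PO₄³⁻] = 2s.
Ksp = [Mg²⁺]^3[PO₄³⁻]^2 = (4.26×10⁻²)^3(2s)^2
(2s)^2 = 6.97×10⁻²⁴ / (4.26×10⁻²)^3 = 9.02×10⁻²⁰
s = 1.50×10⁻¹⁰ mol/L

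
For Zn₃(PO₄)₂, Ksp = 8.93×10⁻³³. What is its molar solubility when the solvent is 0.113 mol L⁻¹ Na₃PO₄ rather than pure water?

Zn₃(PO₄)₂(s) ⇌ 3 Zn²⁺(aq) + 2 PO₄³⁻(aq)
PO₄³⁻ is already present at 0.113 mol L⁻¹. If s mol/L of Zn₃(PO₄)₂ dissolves, [Zn²⁺] = 3s while [PO₄³⁻] ≈ 0.113 mol L⁻¹.
Ksp = [Zn²⁺]^3[PO₄³⁻]^2 = (3s)^3(0.113)^2
(3s)^3 = 8.93×10⁻³³ / (0.113)^2 = 6.99×10⁻³¹
s = 2.96×10⁻¹¹ mol L⁻¹

2.96×10⁻¹¹ M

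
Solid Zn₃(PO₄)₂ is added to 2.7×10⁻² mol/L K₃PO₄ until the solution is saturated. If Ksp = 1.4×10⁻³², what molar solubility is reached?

8.9×10⁻¹¹ M

Zn₃(PO₄)₂(s) ⇌ 3 Zn²⁺(aq) + 2 PO₄³⁻(aq)
The solution already contains PO₄³⁻ at 2.7×10⁻² mol/L. Let s be the molar solubility of Zn₃(PO₄)₂.
[PO₄³⁻] ≈ 2.7×10⁻² mol/L (common ion dominates); [Zn²⁺] = 3s.
Ksp = [Zn²⁺]^3[PO₄³⁻]^2 = (3s)^3(2.7×10⁻²)^2
(3s)^3 = 1.4×10⁻³² / (2.7×10⁻²)^2 = 1.9×10⁻²⁹
s = 8.9×10⁻¹¹ mol/L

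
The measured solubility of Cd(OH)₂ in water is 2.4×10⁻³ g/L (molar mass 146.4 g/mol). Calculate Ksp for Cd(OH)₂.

Ksp = 1.8×10⁻¹⁴

Convert to molarity: s = 2.4×10⁻³ / 146.4 = 1.639×10⁻⁵ mol/L
Cd(OH)₂(s) ⇌ Cd²⁺(aq) + 2 OH⁻(aq)
Let s be the molar solubility. Then [Cd²⁺] = s and [OH⁻] = 2s.
Ksp = [Cd²⁺][OH⁻]^2 = s · (2s)^2 = 4s^3
Ksp = 4 × (1.639×10⁻⁵)^3 = 1.8×10⁻¹⁴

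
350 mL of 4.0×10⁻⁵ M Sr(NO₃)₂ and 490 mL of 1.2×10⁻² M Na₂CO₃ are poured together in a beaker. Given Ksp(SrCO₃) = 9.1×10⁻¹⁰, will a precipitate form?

Total volume after mixing = 350 + 490 = 840 mL.
[Sr²⁺] = (4.0×10⁻⁵)(350)/840 = 1.7×10⁻⁵ M
[CO₃²⁻] = (1.2×10⁻²)(490)/840 = 7.0×10⁻³ M
Q = [Sr²⁺][CO₃²⁻] = 1.2×10⁻⁷
Q = 1.2×10⁻⁷ > Ksp = 9.1×10⁻¹⁰, so the solution is supersaturated and SrCO₃ precipitates.

Yes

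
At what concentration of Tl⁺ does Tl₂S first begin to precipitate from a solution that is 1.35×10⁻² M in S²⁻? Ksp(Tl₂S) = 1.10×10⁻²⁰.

9.03×10⁻¹⁰ M

Precipitation of each salt begins when its ion product equals Ksp.
Tl₂S(s) ⇌ 2 Tl⁺(aq) + S²⁻(aq)
Ksp = [Tl⁺]^2[S²⁻] = [Tl⁺]^2(1.35×10⁻²)
[Tl⁺]^2 = 1.10×10⁻²⁰ / (1.35×10⁻²) = 8.15×10⁻¹⁹
[Tl⁺] = 9.03×10⁻¹⁰ M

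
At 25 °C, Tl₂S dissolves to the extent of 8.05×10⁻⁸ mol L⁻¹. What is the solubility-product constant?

Tl₂S(s) ⇌ 2 Tl⁺(aq) + S²⁻(aq)
With molar solubility s: [Tl⁺] = 2s, [S²⁻] = s.
Ksp = [Tl⁺]^2[S²⁻] = (2s)^2 · s = 4s^3
Ksp = 4 × (8.05×10⁻⁸)^3 = 2.09×10⁻²¹

Ksp = 2.09×10⁻²¹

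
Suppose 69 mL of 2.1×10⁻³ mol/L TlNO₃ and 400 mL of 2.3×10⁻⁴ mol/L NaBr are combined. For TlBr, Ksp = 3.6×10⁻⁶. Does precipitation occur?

No

The combined volume is 469 mL.
[Tl⁺] = (2.1×10⁻³)(69)/469 = 3.1×10⁻⁴ mol/L
[Br⁻] = (2.3×10⁻⁴)(400)/469 = 2.0×10⁻⁴ mol/L
Q = [Tl⁺][Br⁻] = 6.1×10⁻⁸
Since Q (6.1×10⁻⁸) is less than Ksp (3.6×10⁻⁶), no TlBr precipitates.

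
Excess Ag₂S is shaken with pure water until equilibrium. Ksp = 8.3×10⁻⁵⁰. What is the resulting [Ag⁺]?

Ag₂S(s) ⇌ 2 Ag⁺(aq) + S²⁻(aq)
For each mole of Ag₂S that dissolves per liter, [Ag⁺] = 2s and [S²⁻] = s; let s denote this solubility.
Ksp = [Ag⁺]^2[S²⁻] = (2s)^2 · s = 4s^3 = 8.3×10⁻⁵⁰
s = 2.7×10⁻¹⁷ M
[Ag⁺] = 2s = 5.5×10⁻¹⁷ M

5.5×10⁻¹⁷ M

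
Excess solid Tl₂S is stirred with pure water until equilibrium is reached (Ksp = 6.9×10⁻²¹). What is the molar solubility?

1.2×10⁻⁷ M

Tl₂S(s) ⇌ 2 Tl⁺(aq) + S²⁻(aq)
If s mol/L of Tl₂S dissolves, [Tl⁺] = 2s and [S²⁻] = s.
Ksp = [Tl⁺]^2[S²⁻] = (2s)^2 · s = 4s^3
4s^3 = 6.9×10⁻²¹  ⇒  s^3 = 1.7×10⁻²¹
s = (1.7×10⁻²¹)^(1/3) = 1.2×10⁻⁷ mol L⁻¹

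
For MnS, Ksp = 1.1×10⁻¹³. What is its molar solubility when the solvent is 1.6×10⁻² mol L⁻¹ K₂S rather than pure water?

6.9×10⁻¹² M

MnS(s) ⇌ Mn²⁺(aq) + S²⁻(aq)
Let s be the solubility of MnS here. The common ion gives [S²⁻] ≈ 1.6×10⁻² mol L⁻¹, and [Mn²⁺] = s.
Ksp = [Mn²⁺][S²⁻] = s(1.6×10⁻²)
s = 1.1×10⁻¹³ / (1.6×10⁻²) = 6.9×10⁻¹²
s = 6.9×10⁻¹² mol L⁻¹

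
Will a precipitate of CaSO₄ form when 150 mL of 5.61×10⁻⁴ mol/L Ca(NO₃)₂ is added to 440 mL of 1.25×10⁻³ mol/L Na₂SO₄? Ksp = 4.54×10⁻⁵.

No

Total volume after mixing = 150 + 440 = 590 mL.
[Ca²⁺] = (5.61×10⁻⁴)(150)/590 = 1.43×10⁻⁴ mol/L
[SO₄²⁻] = (1.25×10⁻³)(440)/590 = 9.32×10⁻⁴ mol/L
Q = [Ca²⁺][SO₄²⁻] = 1.33×10⁻⁷
Q < Ksp (1.33×10⁻⁷ vs 4.54×10⁻⁵); the solution remains unsaturated and no precipitate forms.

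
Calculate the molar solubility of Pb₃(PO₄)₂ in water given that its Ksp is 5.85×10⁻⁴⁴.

Pb₃(PO₄)₂(s) ⇌ 3 Pb²⁺(aq) + 2 PO₄³⁻(aq)
Let s be the molar solubility. Then [Pb²⁺] = 3s and [PO₄³⁻] = 2s.
Ksp = [Pb²⁺]^3[PO₄³⁻]^2 = (3s)^3 · (2s)^2 = 108s^5
108s^5 = 5.85×10⁻⁴⁴  ⇒  s^5 = 5.42×10⁻⁴⁶
Taking the 5th root, s = 8.85×10⁻¹⁰ mol L⁻¹.

8.85×10⁻¹⁰ M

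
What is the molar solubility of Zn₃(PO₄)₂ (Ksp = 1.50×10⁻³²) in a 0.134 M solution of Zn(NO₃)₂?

Zn₃(PO₄)₂(s) ⇌ 3 Zn²⁺(aq) + 2 PO₄³⁻(aq)
Zn²⁺ is already present at 0.134 M. If s mol/L of Zn₃(PO₄)₂ dissolves, [PO₄³⁻] = 2s while [Zn²⁺] ≈ 0.134 M.
Ksp = [Zn²⁺]^3[PO₄³⁻]^2 = (0.134)^3(2s)^2
(2s)^2 = 1.50×10⁻³² / (0.134)^3 = 6.23×10⁻³⁰
s = 1.25×10⁻¹⁵ M

1.25×10⁻¹⁵ M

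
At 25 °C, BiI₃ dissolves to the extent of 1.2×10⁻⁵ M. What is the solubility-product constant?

BiI₃(s) ⇌ Bi³⁺(aq) + 3 I⁻(aq)
Call the molar solubility s, so that [Bi³⁺] = s and [I⁻] = 3s.
Ksp = [Bi³⁺][I⁻]^3 = s · (3s)^3 = 27s^4
Ksp = 27 × (1.2×10⁻⁵)^4 = 5.6×10⁻¹⁹

Ksp = 5.6×10⁻¹⁹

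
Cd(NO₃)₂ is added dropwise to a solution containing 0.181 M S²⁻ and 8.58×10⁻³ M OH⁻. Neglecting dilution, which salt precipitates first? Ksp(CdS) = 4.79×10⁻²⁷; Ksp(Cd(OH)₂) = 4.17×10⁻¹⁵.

CdS

Precipitation of each salt begins when its ion product equals Ksp.
For CdS: [Cd²⁺] = (Ksp/[S²⁻]) = 2.65×10⁻²⁶ M
For Cd(OH)₂: [Cd²⁺] = (Ksp/[OH⁻]^2) = 5.66×10⁻¹¹ M
CdS requires the lower [Cd²⁺], so it precipitates first.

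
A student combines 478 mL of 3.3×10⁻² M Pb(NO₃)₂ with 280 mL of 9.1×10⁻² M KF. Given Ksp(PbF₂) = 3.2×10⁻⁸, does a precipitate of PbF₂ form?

Yes

Total volume after mixing = 478 + 280 = 758 mL.
[Pb²⁺] = (3.3×10⁻²)(478)/758 = 2.1×10⁻² M
[F⁻] = (9.1×10⁻²)(280)/758 = 3.4×10⁻² M
Q = [Pb²⁺][F⁻]^2 = 2.4×10⁻⁵
Q = 2.4×10⁻⁵ > Ksp = 3.2×10⁻⁸, so the solution is supersaturated and PbF₂ precipitates.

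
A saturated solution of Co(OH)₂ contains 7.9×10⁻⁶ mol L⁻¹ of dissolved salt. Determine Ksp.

Co(OH)₂(s) ⇌ Co²⁺(aq) + 2 OH⁻(aq)
For each mole of Co(OH)₂ that dissolves per liter, [Co²⁺] = s and [OH⁻] = 2s; let s denote this solubility.
Ksp = [Co²⁺][OH⁻]^2 = s · (2s)^2 = 4s^3
Ksp = 4 × (7.9×10⁻⁶)^3 = 2.0×10⁻¹⁵

Ksp = 2.0×10⁻¹⁵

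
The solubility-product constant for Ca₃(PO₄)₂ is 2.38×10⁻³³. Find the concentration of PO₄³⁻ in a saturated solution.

2.34×10⁻⁷ M

Ca₃(PO₄)₂(s) ⇌ 3 Ca²⁺(aq) + 2 PO₄³⁻(aq)
With molar solubility s: [Ca²⁺] = 3s, [PO₄³⁻] = 2s.
Ksp = [Ca²⁺]^3[PO₄³⁻]^2 = (3s)^3 · (2s)^2 = 108s^5 = 2.38×10⁻³³
s = 1.17×10⁻⁷ mol L⁻¹
[PO₄³⁻] = 2s = 2.34×10⁻⁷ mol L⁻¹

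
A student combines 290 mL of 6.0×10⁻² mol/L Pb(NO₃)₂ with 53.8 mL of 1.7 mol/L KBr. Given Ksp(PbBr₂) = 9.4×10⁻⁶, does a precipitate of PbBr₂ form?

The combined volume is 343.8 mL.
[Pb²⁺] = (6.0×10⁻²)(290)/343.8 = 5.1×10⁻² mol/L
[Br⁻] = (1.7)(53.8)/343.8 = 0.27 mol/L
Q = [Pb²⁺][Br⁻]^2 = 3.6×10⁻³
Because Q > Ksp (3.6×10⁻³ vs 9.4×10⁻⁶), a precipitate of PbBr₂ forms.

Yes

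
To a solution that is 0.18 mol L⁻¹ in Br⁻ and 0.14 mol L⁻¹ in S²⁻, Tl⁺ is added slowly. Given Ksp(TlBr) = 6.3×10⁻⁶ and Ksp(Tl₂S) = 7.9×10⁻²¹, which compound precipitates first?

Precipitation begins when Q = Ksp.
For TlBr: [Tl⁺] = (Ksp/[Br⁻]) = 3.5×10⁻⁵ mol L⁻¹
For Tl₂S: [Tl⁺] = (Ksp/[S²⁻])^(1/2) = 2.4×10⁻¹⁰ mol L⁻¹
Since Tl₂S needs less Tl⁺ to reach saturation, it precipitates first.

Tl₂S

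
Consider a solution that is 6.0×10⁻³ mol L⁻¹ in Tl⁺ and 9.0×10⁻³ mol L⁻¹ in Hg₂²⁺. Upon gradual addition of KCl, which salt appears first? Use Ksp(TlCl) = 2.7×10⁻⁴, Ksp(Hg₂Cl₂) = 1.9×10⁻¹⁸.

Hg₂Cl₂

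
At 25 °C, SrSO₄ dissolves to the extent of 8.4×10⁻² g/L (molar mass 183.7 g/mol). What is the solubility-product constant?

Ksp = 2.1×10⁻⁷

Molar solubility s = (8.4×10⁻² g/L) / (183.7 g/mol) = 4.573×10⁻⁴ mol/L
SrSO₄(s) ⇌ Sr²⁺(aq) + SO₄²⁻(aq)
For each mole of SrSO₄ that dissolves per liter, [Sr²⁺] = s and [SO₄²⁻] = s; let s denote this solubility.
Ksp = [Sr²⁺][SO₄²⁻] = s · s = s^2
Ksp = (4.573×10⁻⁴)^2 = 2.1×10⁻⁷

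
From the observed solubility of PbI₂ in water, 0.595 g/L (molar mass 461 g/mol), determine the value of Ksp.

Ksp = 8.60×10⁻⁹

Convert to molarity: s = 0.595 / 461 = 1.2907×10⁻³ mol/L
PbI₂(s) ⇌ Pb²⁺(aq) + 2 I⁻(aq)
Call the molar solubility s, so that [Pb²⁺] = s and [I⁻] = 2s.
Ksp = [Pb²⁺][I⁻]^2 = s · (2s)^2 = 4s^3
Ksp = 4 × (1.2907×10⁻³)^3 = 8.60×10⁻⁹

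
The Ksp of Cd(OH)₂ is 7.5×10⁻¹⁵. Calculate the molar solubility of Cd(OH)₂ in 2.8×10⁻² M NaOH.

Cd(OH)₂(s) ⇌ Cd²⁺(aq) + 2 OH⁻(aq)
With OH⁻ already at 2.8×10⁻² M and s small, take [OH⁻] ≈ 2.8×10⁻² M and [Cd²⁺] = s.
Ksp = [Cd²⁺][OH⁻]^2 = s(2.8×10⁻²)^2
s = 7.5×10⁻¹⁵ / (2.8×10⁻²)^2 = 9.6×10⁻¹²
s = 9.6×10⁻¹² M

9.6×10⁻¹² M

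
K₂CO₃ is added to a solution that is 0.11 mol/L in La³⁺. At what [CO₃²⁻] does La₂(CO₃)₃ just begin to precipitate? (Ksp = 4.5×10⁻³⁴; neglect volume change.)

A salt starts to precipitate once the ion product Q reaches its Ksp.
La₂(CO₃)₃(s) ⇌ 2 La³⁺(aq) + 3 CO₃²⁻(aq)
Ksp = [La³⁺]^2[CO₃²⁻]^3 = [CO₃²⁻]^3(0.11)^2
[CO₃²⁻]^3 = 4.5×10⁻³⁴ / (0.11)^2 = 3.7×10⁻³²
[CO₃²⁻] = 3.3×10⁻¹¹ mol/L

3.3×10⁻¹¹ M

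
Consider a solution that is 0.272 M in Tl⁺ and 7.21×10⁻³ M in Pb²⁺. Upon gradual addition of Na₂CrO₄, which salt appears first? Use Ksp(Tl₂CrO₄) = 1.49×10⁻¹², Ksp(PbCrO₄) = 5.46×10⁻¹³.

The threshold for precipitation is Q = Ksp.
For Tl₂CrO₄: [CrO₄²⁻] = (Ksp/[Tl⁺]^2) = 2.01×10⁻¹¹ M
For PbCrO₄: [CrO₄²⁻] = (Ksp/[Pb²⁺]) = 7.57×10⁻¹¹ M
Tl₂CrO₄ requires the lower [CrO₄²⁻], so it precipitates first.

Tl₂CrO₄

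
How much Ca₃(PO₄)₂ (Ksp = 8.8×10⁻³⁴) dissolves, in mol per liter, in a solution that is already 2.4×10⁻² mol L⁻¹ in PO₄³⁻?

3.8×10⁻¹¹ M

Ca₃(PO₄)₂(s) ⇌ 3 Ca²⁺(aq) + 2 PO₄³⁻(aq)
PO₄³⁻ is already present at 2.4×10⁻² mol L⁻¹. If s mol/L of Ca₃(PO₄)₂ dissolves, [Ca²⁺] = 3s while [PO₄³⁻] ≈ 2.4×10⁻² mol L⁻¹.
Ksp = [Ca²⁺]^3[PO₄³⁻]^2 = (3s)^3(2.4×10⁻²)^2
(3s)^3 = 8.8×10⁻³⁴ / (2.4×10⁻²)^2 = 1.5×10⁻³⁰
s = 3.8×10⁻¹¹ mol L⁻¹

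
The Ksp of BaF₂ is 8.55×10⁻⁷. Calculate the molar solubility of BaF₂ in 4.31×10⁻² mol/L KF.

BaF₂(s) ⇌ Ba²⁺(aq) + 2 F⁻(aq)
With F⁻ already at 4.31×10⁻² mol/L and s small, take [F⁻] ≈ 4.31×10⁻² mol/L and [Ba²⁺] = s.
Ksp = [Ba²⁺][F⁻]^2 = s(4.31×10⁻²)^2
s = 8.55×10⁻⁷ / (4.31×10⁻²)^2 = 4.60×10⁻⁴
s = 4.60×10⁻⁴ mol/L

4.60×10⁻⁴ M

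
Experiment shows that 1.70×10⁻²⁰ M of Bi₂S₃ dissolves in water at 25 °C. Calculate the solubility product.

Ksp = 1.53×10⁻⁹⁷

Bi₂S₃(s) ⇌ 2 Bi³⁺(aq) + 3 S²⁻(aq)
Let s be the molar solubility. Then [Bi³⁺] = 2s and [S²⁻] = 3s.
Ksp = [Bi³⁺]^2[S²⁻]^3 = (2s)^2 · (3s)^3 = 108s^5
Ksp = 108 × (1.70×10⁻²⁰)^5 = 1.53×10⁻⁹⁷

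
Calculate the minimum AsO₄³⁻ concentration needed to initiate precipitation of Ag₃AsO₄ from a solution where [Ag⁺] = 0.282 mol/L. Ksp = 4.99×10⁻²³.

2.23×10⁻²¹ M

Precipitation of each salt begins when its ion product equals Ksp.
Ag₃AsO₄(s) ⇌ 3 Ag⁺(aq) + AsO₄³⁻(aq)
Ksp = [Ag⁺]^3[AsO₄³⁻] = [AsO₄³⁻](0.282)^3
[AsO₄³⁻] = 4.99×10⁻²³ / (0.282)^3 = 2.23×10⁻²¹
[AsO₄³⁻] = 2.23×10⁻²¹ mol/L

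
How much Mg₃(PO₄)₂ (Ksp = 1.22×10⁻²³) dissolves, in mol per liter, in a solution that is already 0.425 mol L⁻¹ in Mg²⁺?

Mg₃(PO₄)₂(s) ⇌ 3 Mg²⁺(aq) + 2 PO₄³⁻(aq)
The solution already contains Mg²⁺ at 0.425 mol L⁻¹. Let s be the molar solubility of Mg₃(PO₄)₂.
[Mg²⁺] ≈ 0.425 mol L⁻¹ (common ion dominates); [PO₄³⁻] = 2s.
Ksp = [Mg²⁺]^3[PO₄³⁻]^2 = (0.425)^3(2s)^2
(2s)^2 = 1.22×10⁻²³ / (0.425)^3 = 1.59×10⁻²²
s = 6.30×10⁻¹² mol L⁻¹

6.30×10⁻¹² M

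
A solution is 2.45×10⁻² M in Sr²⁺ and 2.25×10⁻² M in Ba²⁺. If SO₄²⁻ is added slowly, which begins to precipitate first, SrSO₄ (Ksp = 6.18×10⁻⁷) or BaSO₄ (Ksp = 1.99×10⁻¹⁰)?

The threshold for precipitation is Q = Ksp.
For SrSO₄: [SO₄²⁻] = (Ksp/[Sr²⁺]) = 2.52×10⁻⁵ M
For BaSO₄: [SO₄²⁻] = (Ksp/[Ba²⁺]) = 8.84×10⁻⁹ M
Since BaSO₄ needs less SO₄²⁻ to reach saturation, it precipitates first.

BaSO₄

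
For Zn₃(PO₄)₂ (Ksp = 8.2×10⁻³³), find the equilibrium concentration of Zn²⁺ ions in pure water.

4.5×10⁻⁷ M

Zn₃(PO₄)₂(s) ⇌ 3 Zn²⁺(aq) + 2 PO₄³⁻(aq)
With molar solubility s: [Zn²⁺] = 3s, [PO₄³⁻] = 2s.
Ksp = [Zn²⁺]^3[PO₄³⁻]^2 = (3s)^3 · (2s)^2 = 108s^5 = 8.2×10⁻³³
s = 1.5×10⁻⁷ mol/L
[Zn²⁺] = 3s = 4.5×10⁻⁷ mol/L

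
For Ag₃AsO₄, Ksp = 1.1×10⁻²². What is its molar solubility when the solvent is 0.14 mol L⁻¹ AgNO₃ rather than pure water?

4.0×10⁻²⁰ M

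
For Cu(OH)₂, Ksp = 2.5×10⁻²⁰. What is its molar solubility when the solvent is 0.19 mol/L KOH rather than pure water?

Cu(OH)₂(s) ⇌ Cu²⁺(aq) + 2 OH⁻(aq)
OH⁻ is already present at 0.19 mol/L. If s mol/L of Cu(OH)₂ dissolves, [Cu²⁺] = s while [OH⁻] ≈ 0.19 mol/L.
Ksp = [Cu²⁺][OH⁻]^2 = s(0.19)^2
s = 2.5×10⁻²⁰ / (0.19)^2 = 6.9×10⁻¹⁹
s = 6.9×10⁻¹⁹ mol/L

6.9×10⁻¹⁹ M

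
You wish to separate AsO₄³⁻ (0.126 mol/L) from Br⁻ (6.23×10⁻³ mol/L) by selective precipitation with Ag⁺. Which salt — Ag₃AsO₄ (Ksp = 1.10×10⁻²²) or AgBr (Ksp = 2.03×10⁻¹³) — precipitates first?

Precipitation begins when Q = Ksp.
For Ag₃AsO₄: [Ag⁺] = (Ksp/[AsO₄³⁻])^(1/3) = 9.56×10⁻⁸ mol/L
For AgBr: [Ag⁺] = (Ksp/[Br⁻]) = 3.26×10⁻¹¹ mol/L
The smaller threshold [Ag⁺] is reached first, so AgBr precipitates first.

AgBr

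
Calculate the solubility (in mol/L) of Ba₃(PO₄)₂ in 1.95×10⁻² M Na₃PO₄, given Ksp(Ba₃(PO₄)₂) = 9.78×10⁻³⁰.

Ba₃(PO₄)₂(s) ⇌ 3 Ba²⁺(aq) + 2 PO₄³⁻(aq)
With PO₄³⁻ already at 1.95×10⁻² M and s small, take [PO₄³⁻] ≈ 1.95×10⁻² M and [Ba²⁺] = 3s.
Ksp = [Ba²⁺]^3[PO₄³⁻]^2 = (3s)^3(1.95×10⁻²)^2
(3s)^3 = 9.78×10⁻³⁰ / (1.95×10⁻²)^2 = 2.57×10⁻²⁶
s = 9.84×10⁻¹⁰ M

9.84×10⁻¹⁰ M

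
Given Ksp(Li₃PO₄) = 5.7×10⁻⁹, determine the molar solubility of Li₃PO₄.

Li₃PO₄(s) ⇌ 3 Li⁺(aq) + PO₄³⁻(aq)
If s mol/L of Li₃PO₄ dissolves, [Li⁺] = 3s and [PO₄³⁻] = s.
Ksp = [Li⁺]^3[PO₄³⁻] = (3s)^3 · s = 27s^4
27s^4 = 5.7×10⁻⁹  ⇒  s^4 = 2.1×10⁻¹⁰
s = 3.8×10⁻³ M

3.8×10⁻³ M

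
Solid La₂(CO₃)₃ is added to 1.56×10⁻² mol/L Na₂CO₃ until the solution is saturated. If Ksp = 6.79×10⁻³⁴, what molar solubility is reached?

6.69×10⁻¹⁵ M

La₂(CO₃)₃(s) ⇌ 2 La³⁺(aq) + 3 CO₃²⁻(aq)
The solution already contains CO₃²⁻ at 1.56×10⁻² mol/L. Let s be the molar solubility of La₂(CO₃)₃.
[CO₃²⁻] ≈ 1.56×10⁻² mol/L (common ion dominates); [La³⁺] = 2s.
Ksp = [La³⁺]^2[CO₃²⁻]^3 = (2s)^2(1.56×10⁻²)^3
(2s)^2 = 6.79×10⁻³⁴ / (1.56×10⁻²)^3 = 1.79×10⁻²⁸
s = 6.69×10⁻¹⁵ mol/L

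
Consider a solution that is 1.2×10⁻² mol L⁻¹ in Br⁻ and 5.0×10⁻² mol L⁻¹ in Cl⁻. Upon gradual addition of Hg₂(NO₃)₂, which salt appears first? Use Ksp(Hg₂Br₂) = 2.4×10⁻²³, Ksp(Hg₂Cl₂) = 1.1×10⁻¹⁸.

Hg₂Br₂

Precipitation of each salt begins when its ion product equals Ksp.
For Hg₂Br₂: [Hg₂²⁺] = (Ksp/[Br⁻]^2) = 1.7×10⁻¹⁹ mol L⁻¹
For Hg₂Cl₂: [Hg₂²⁺] = (Ksp/[Cl⁻]^2) = 4.4×10⁻¹⁶ mol L⁻¹
The smaller threshold [Hg₂²⁺] is reached first, so Hg₂Br₂ precipitates first.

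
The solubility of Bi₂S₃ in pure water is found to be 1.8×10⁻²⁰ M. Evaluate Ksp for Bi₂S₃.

Bi₂S₃(s) ⇌ 2 Bi³⁺(aq) + 3 S²⁻(aq)
With molar solubility s: [Bi³⁺] = 2s, [S²⁻] = 3s.
Ksp = [Bi³⁺]^2[S²⁻]^3 = (2s)^2 · (3s)^3 = 108s^5
Ksp = 108 × (1.8×10⁻²⁰)^5 = 2.0×10⁻⁹⁷

Ksp = 2.0×10⁻⁹⁷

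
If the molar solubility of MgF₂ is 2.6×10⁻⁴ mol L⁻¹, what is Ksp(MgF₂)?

Ksp = 7.0×10⁻¹¹

MgF₂(s) ⇌ Mg²⁺(aq) + 2 F⁻(aq)
If s mol/L of MgF₂ dissolves, [Mg²⁺] = s and [F⁻] = 2s.
Ksp = [Mg²⁺][F⁻]^2 = s · (2s)^2 = 4s^3
Ksp = 4 × (2.6×10⁻⁴)^3 = 7.0×10⁻¹¹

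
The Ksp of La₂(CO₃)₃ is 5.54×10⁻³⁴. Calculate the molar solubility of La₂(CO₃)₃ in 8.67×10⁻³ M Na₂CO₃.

La₂(CO₃)₃(s) ⇌ 2 La³⁺(aq) + 3 CO₃²⁻(aq)
The solution already contains CO₃²⁻ at 8.67×10⁻³ M. Let s be the molar solubility of La₂(CO₃)₃.
[CO₃²⁻] ≈ 8.67×10⁻³ M (common ion dominates); [La³⁺] = 2s.
Ksp = [La³⁺]^2[CO₃²⁻]^3 = (2s)^2(8.67×10⁻³)^3
(2s)^2 = 5.54×10⁻³⁴ / (8.67×10⁻³)^3 = 8.50×10⁻²⁸
s = 1.46×10⁻¹⁴ M

1.46×10⁻¹⁴ M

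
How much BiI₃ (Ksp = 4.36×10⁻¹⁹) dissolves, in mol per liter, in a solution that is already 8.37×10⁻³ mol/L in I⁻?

7.44×10⁻¹³ M

BiI₃(s) ⇌ Bi³⁺(aq) + 3 I⁻(aq)
Let s be the solubility of BiI₃ here. The common ion gives [I⁻] ≈ 8.37×10⁻³ mol/L, and [Bi³⁺] = s.
Ksp = [Bi³⁺][I⁻]^3 = s(8.37×10⁻³)^3
s = 4.36×10⁻¹⁹ / (8.37×10⁻³)^3 = 7.44×10⁻¹³
s = 7.44×10⁻¹³ mol/L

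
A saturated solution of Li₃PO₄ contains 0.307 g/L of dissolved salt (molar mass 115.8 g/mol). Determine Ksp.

Ksp = 1.33×10⁻⁹

Molar solubility s = (0.307 g/L) / (115.8 g/mol) = 2.6511×10⁻³ mol/L
Li₃PO₄(s) ⇌ 3 Li⁺(aq) + PO₄³⁻(aq)
With molar solubility s: [Li⁺] = 3s, [PO₄³⁻] = s.
Ksp = [Li⁺]^3[PO₄³⁻] = (3s)^3 · s = 27s^4
Ksp = 27 × (2.6511×10⁻³)^4 = 1.33×10⁻⁹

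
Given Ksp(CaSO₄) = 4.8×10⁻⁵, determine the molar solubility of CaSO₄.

CaSO₄(s) ⇌ Ca²⁺(aq) + SO₄²⁻(aq)
With molar solubility s: [Ca²⁺] = s, [SO₄²⁻] = s.
Ksp = [Ca²⁺][SO₄²⁻] = s · s = s^2
s^2 = 4.8×10⁻⁵
s = (4.8×10⁻⁵)^(1/2) = 6.9×10⁻³ M

6.9×10⁻³ M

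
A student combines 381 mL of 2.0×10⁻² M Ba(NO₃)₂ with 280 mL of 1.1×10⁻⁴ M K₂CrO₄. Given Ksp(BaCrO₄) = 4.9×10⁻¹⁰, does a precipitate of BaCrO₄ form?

Yes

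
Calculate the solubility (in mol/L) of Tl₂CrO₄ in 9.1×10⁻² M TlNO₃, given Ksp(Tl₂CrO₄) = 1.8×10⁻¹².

2.2×10⁻¹⁰ M

Tl₂CrO₄(s) ⇌ 2 Tl⁺(aq) + CrO₄²⁻(aq)
Tl⁺ is already present at 9.1×10⁻² M. If s mol/L of Tl₂CrO₄ dissolves, [CrO₄²⁻] = s while [Tl⁺] ≈ 9.1×10⁻² M.
Ksp = [Tl⁺]^2[CrO₄²⁻] = (9.1×10⁻²)^2s
s = 1.8×10⁻¹² / (9.1×10⁻²)^2 = 2.2×10⁻¹⁰
s = 2.2×10⁻¹⁰ M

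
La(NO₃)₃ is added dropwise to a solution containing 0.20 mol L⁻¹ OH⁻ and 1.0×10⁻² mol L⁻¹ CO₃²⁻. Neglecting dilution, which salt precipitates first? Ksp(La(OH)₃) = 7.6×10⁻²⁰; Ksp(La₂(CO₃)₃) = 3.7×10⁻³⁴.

A salt starts to precipitate once the ion product Q reaches its Ksp.
For La(OH)₃: [La³⁺] = (Ksp/[OH⁻]^3) = 9.5×10⁻¹⁸ mol L⁻¹
For La₂(CO₃)₃: [La³⁺] = (Ksp/[CO₃²⁻]^3)^(1/2) = 1.9×10⁻¹⁴ mol L⁻¹
Since La(OH)₃ needs less La³⁺ to reach saturation, it precipitates first.

La(OH)₃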